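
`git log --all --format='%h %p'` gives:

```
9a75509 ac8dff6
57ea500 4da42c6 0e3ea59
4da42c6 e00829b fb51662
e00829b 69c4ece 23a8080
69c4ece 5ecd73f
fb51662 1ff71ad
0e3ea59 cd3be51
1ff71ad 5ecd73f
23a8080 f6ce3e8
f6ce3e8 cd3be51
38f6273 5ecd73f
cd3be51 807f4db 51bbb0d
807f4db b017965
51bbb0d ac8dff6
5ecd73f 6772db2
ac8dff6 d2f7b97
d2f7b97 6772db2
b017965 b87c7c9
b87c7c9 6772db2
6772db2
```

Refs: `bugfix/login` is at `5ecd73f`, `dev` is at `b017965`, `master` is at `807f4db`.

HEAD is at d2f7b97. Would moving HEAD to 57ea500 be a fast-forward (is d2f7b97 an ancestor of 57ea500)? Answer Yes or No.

A fast-forward from d2f7b97 to 57ea500 is possible iff d2f7b97 is an ancestor of 57ea500.
Ancestors of 57ea500: {0e3ea59, 1ff71ad, 23a8080, 4da42c6, 51bbb0d, 57ea500, 5ecd73f, 6772db2, 69c4ece, 807f4db, ac8dff6, b017965, b87c7c9, cd3be51, d2f7b97, e00829b, f6ce3e8, fb51662}.
d2f7b97 is among them, so fast-forward is possible.

Yes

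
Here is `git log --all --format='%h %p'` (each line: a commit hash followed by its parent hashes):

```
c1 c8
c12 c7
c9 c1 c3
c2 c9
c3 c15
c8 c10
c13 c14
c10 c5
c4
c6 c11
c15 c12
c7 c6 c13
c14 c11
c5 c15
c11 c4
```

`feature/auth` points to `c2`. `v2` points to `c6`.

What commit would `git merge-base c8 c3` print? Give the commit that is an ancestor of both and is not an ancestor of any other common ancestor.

Ancestors of c8: {c10, c11, c12, c13, c14, c15, c4, c5, c6, c7, c8}.
Ancestors of c3: {c11, c12, c13, c14, c15, c3, c4, c6, c7}.
Common ancestors: {c11, c12, c13, c14, c15, c4, c6, c7}.
Among these, c15 is not an ancestor of any other common ancestor — it is the merge base.

c15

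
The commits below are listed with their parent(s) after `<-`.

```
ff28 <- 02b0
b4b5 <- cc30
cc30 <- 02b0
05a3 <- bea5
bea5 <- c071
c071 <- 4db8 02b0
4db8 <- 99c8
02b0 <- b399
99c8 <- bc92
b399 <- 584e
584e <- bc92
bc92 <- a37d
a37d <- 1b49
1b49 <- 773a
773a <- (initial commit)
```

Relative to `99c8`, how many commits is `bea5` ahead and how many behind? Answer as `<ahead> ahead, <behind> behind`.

Reachable from bea5: {02b0, 1b49, 4db8, 584e, 773a, 99c8, a37d, b399, bc92, bea5, c071}.
Reachable from 99c8: {1b49, 773a, 99c8, a37d, bc92}.
Only in bea5's history (ahead): {02b0, 4db8, 584e, b399, bea5, c071} — 6.
Only in 99c8's history (behind): {} — 0.

6 ahead, 0 behind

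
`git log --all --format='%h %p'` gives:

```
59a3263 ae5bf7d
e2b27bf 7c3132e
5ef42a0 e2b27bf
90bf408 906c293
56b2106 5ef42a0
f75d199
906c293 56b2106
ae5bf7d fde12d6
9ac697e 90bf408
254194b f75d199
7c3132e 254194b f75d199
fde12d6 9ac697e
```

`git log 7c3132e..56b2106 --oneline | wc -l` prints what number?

3

Reachable from 56b2106: {254194b, 56b2106, 5ef42a0, 7c3132e, e2b27bf, f75d199}.
Reachable from 7c3132e: {254194b, 7c3132e, f75d199}.
In 56b2106's history but not 7c3132e's: {56b2106, 5ef42a0, e2b27bf} — 3 commits.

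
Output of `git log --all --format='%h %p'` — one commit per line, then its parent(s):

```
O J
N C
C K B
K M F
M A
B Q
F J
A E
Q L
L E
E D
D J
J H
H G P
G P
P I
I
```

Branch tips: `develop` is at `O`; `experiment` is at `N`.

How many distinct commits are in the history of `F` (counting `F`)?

Walking parent pointers from F: reachable set = {F, G, H, I, J, P}.
That is 6 commits.

6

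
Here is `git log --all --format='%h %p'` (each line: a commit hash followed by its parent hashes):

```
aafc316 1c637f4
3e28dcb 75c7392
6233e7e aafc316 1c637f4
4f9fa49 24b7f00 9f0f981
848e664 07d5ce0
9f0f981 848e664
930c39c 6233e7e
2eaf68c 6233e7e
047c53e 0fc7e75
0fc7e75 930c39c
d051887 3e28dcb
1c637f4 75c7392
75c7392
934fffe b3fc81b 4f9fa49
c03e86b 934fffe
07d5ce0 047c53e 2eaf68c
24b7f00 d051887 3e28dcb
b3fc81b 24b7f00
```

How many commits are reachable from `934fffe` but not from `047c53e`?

Reachable from 934fffe: {047c53e, 07d5ce0, 0fc7e75, 1c637f4, 24b7f00, 2eaf68c, 3e28dcb, 4f9fa49, 6233e7e, 75c7392, 848e664, 930c39c, 934fffe, 9f0f981, aafc316, b3fc81b, d051887}.
Reachable from 047c53e: {047c53e, 0fc7e75, 1c637f4, 6233e7e, 75c7392, 930c39c, aafc316}.
In 934fffe's history but not 047c53e's: {07d5ce0, 24b7f00, 2eaf68c, 3e28dcb, 4f9fa49, 848e664, 934fffe, 9f0f981, b3fc81b, d051887} — 10 commits.

10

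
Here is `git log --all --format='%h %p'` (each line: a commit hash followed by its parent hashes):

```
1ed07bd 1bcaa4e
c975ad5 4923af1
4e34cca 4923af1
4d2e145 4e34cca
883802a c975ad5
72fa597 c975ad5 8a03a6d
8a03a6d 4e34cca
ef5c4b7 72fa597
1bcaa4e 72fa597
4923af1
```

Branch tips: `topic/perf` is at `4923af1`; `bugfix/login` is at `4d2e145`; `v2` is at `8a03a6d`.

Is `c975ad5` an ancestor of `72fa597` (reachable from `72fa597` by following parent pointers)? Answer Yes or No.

Yes

Ancestors of 72fa597 (commits reachable by following parents): {4923af1, 4e34cca, 72fa597, 8a03a6d, c975ad5}.
c975ad5 is in that set, so it is an ancestor of 72fa597.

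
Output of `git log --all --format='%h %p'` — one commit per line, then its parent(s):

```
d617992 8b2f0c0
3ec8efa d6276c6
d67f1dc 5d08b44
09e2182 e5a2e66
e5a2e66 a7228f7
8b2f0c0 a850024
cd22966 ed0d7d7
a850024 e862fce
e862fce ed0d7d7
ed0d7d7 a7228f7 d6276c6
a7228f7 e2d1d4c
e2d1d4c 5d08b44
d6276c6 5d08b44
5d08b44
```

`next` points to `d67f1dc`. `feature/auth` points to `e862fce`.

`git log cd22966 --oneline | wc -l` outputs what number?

Walking parent pointers from cd22966: reachable set = {5d08b44, a7228f7, cd22966, d6276c6, e2d1d4c, ed0d7d7}.
That is 6 commits.

6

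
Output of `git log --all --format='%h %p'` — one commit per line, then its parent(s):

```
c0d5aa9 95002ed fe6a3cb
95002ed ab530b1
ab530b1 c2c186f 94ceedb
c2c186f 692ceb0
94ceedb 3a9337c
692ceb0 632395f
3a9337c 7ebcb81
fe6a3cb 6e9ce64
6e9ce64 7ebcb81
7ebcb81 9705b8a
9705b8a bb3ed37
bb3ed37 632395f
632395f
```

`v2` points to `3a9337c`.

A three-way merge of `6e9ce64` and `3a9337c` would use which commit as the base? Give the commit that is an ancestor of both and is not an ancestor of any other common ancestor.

7ebcb81

Ancestors of 6e9ce64: {632395f, 6e9ce64, 7ebcb81, 9705b8a, bb3ed37}.
Ancestors of 3a9337c: {3a9337c, 632395f, 7ebcb81, 9705b8a, bb3ed37}.
Common ancestors: {632395f, 7ebcb81, 9705b8a, bb3ed37}.
Among these, 7ebcb81 is not an ancestor of any other common ancestor — it is the merge base.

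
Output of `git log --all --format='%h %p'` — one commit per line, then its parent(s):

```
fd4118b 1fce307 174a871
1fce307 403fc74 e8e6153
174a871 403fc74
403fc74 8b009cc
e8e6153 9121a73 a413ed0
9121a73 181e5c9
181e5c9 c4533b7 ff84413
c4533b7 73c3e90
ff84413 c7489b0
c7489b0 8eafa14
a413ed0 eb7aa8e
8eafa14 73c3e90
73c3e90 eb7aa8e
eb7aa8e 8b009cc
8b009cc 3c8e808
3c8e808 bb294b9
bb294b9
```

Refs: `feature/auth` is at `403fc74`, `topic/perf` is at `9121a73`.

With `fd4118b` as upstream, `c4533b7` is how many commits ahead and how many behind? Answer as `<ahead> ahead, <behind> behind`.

0 ahead, 11 behind

Reachable from c4533b7: {3c8e808, 73c3e90, 8b009cc, bb294b9, c4533b7, eb7aa8e}.
Reachable from fd4118b: {174a871, 181e5c9, 1fce307, 3c8e808, 403fc74, 73c3e90, 8b009cc, 8eafa14, 9121a73, a413ed0, bb294b9, c4533b7, c7489b0, e8e6153, eb7aa8e, fd4118b, ff84413}.
Only in c4533b7's history (ahead): {} — 0.
Only in fd4118b's history (behind): {174a871, 181e5c9, 1fce307, 403fc74, 8eafa14, 9121a73, a413ed0, c7489b0, e8e6153, fd4118b, ff84413} — 11.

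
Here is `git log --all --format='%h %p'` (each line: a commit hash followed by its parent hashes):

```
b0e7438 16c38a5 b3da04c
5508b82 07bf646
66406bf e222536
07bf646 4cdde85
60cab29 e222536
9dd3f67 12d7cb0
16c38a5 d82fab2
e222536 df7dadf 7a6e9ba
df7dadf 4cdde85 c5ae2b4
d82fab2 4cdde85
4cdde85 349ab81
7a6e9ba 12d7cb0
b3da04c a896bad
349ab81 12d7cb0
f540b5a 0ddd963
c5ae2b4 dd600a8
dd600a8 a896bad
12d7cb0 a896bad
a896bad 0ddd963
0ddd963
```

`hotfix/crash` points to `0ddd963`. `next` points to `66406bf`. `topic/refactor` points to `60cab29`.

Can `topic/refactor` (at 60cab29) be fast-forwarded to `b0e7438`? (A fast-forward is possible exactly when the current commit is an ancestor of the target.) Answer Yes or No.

No

A fast-forward from 60cab29 to b0e7438 is possible iff 60cab29 is an ancestor of b0e7438.
Ancestors of b0e7438: {0ddd963, 12d7cb0, 16c38a5, 349ab81, 4cdde85, a896bad, b0e7438, b3da04c, d82fab2}.
60cab29 is not among them, so fast-forward is not possible.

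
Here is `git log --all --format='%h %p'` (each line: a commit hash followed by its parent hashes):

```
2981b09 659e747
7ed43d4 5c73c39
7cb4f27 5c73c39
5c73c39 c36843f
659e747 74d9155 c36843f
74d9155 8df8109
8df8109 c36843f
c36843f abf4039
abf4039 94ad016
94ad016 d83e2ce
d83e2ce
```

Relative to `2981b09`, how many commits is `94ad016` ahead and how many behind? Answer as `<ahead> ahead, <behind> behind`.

0 ahead, 6 behind

Reachable from 94ad016: {94ad016, d83e2ce}.
Reachable from 2981b09: {2981b09, 659e747, 74d9155, 8df8109, 94ad016, abf4039, c36843f, d83e2ce}.
Only in 94ad016's history (ahead): {} — 0.
Only in 2981b09's history (behind): {2981b09, 659e747, 74d9155, 8df8109, abf4039, c36843f} — 6.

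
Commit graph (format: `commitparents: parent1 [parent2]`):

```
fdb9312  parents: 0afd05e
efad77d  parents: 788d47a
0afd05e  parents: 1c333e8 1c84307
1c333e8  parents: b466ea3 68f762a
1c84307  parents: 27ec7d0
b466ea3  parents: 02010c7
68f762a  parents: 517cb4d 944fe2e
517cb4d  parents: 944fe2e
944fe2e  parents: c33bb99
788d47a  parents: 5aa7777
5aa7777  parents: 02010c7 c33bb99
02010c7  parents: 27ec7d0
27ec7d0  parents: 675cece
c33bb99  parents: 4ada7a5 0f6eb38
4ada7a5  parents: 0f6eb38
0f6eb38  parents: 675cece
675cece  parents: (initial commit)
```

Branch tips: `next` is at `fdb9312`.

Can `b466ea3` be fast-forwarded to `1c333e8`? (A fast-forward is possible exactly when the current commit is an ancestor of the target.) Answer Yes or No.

A fast-forward from b466ea3 to 1c333e8 is possible iff b466ea3 is an ancestor of 1c333e8.
Ancestors of 1c333e8: {02010c7, 0f6eb38, 1c333e8, 27ec7d0, 4ada7a5, 517cb4d, 675cece, 68f762a, 944fe2e, b466ea3, c33bb99}.
b466ea3 is among them, so fast-forward is possible.

Yes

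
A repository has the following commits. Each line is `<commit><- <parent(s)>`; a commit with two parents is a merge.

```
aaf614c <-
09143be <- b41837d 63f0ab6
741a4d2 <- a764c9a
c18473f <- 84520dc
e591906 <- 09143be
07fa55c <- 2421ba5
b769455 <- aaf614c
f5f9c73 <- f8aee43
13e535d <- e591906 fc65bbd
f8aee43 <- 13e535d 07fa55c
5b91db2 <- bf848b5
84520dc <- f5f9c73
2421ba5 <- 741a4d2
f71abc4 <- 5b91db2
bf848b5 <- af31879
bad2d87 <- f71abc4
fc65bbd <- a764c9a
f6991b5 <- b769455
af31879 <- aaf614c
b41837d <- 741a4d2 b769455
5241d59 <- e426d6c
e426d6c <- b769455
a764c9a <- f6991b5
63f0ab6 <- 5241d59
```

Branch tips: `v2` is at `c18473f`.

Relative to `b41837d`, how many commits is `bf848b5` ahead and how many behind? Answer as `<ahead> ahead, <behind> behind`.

2 ahead, 5 behind

Reachable from bf848b5: {aaf614c, af31879, bf848b5}.
Reachable from b41837d: {741a4d2, a764c9a, aaf614c, b41837d, b769455, f6991b5}.
Only in bf848b5's history (ahead): {af31879, bf848b5} — 2.
Only in b41837d's history (behind): {741a4d2, a764c9a, b41837d, b769455, f6991b5} — 5.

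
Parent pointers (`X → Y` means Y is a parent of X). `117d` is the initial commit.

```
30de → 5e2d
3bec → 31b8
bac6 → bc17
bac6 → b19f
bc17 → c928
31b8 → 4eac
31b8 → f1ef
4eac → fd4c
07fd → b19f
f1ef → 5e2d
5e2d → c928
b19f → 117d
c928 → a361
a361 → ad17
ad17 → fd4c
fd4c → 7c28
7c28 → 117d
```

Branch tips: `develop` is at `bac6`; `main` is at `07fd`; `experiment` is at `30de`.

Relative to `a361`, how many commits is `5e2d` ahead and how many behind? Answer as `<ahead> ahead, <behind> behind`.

2 ahead, 0 behind

Reachable from 5e2d: {117d, 5e2d, 7c28, a361, ad17, c928, fd4c}.
Reachable from a361: {117d, 7c28, a361, ad17, fd4c}.
Only in 5e2d's history (ahead): {5e2d, c928} — 2.
Only in a361's history (behind): {} — 0.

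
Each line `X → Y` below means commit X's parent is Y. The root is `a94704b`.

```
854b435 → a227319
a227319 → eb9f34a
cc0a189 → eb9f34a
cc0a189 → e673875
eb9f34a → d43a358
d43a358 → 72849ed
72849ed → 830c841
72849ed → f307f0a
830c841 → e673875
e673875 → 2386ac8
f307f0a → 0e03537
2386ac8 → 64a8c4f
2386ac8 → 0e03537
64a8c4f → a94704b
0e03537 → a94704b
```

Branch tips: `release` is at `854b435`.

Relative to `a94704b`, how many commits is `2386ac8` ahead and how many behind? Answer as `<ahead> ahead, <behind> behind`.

3 ahead, 0 behind

Reachable from 2386ac8: {0e03537, 2386ac8, 64a8c4f, a94704b}.
Reachable from a94704b: {a94704b}.
Only in 2386ac8's history (ahead): {0e03537, 2386ac8, 64a8c4f} — 3.
Only in a94704b's history (behind): {} — 0.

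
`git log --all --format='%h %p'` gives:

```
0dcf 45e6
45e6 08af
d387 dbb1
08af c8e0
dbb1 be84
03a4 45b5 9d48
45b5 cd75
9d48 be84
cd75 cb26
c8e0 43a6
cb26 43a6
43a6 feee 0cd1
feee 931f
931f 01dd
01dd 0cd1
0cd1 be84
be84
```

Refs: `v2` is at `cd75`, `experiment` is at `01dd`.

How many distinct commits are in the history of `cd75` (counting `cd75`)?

8

Walking parent pointers from cd75: reachable set = {01dd, 0cd1, 43a6, 931f, be84, cb26, cd75, feee}.
That is 8 commits.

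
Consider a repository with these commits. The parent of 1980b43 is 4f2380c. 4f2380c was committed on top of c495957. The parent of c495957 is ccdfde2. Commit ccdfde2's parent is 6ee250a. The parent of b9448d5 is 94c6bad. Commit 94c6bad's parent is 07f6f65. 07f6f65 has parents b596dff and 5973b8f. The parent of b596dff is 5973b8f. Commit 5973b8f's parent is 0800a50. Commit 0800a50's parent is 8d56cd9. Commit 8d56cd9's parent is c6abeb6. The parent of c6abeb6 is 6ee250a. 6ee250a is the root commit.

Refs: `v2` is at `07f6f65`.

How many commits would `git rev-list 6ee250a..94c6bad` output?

Reachable from 94c6bad: {07f6f65, 0800a50, 5973b8f, 6ee250a, 8d56cd9, 94c6bad, b596dff, c6abeb6}.
Reachable from 6ee250a: {6ee250a}.
In 94c6bad's history but not 6ee250a's: {07f6f65, 0800a50, 5973b8f, 8d56cd9, 94c6bad, b596dff, c6abeb6} — 7 commits.

7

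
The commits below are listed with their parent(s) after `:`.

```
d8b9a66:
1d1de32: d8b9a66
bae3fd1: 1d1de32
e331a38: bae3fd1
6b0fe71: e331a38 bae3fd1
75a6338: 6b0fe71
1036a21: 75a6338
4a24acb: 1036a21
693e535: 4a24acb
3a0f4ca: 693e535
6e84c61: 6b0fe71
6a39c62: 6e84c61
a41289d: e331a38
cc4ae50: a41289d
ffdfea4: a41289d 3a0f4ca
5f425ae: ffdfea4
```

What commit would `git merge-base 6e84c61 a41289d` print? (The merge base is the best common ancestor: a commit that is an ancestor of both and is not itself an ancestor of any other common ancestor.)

e331a38

Ancestors of 6e84c61: {1d1de32, 6b0fe71, 6e84c61, bae3fd1, d8b9a66, e331a38}.
Ancestors of a41289d: {1d1de32, a41289d, bae3fd1, d8b9a66, e331a38}.
Common ancestors: {1d1de32, bae3fd1, d8b9a66, e331a38}.
Among these, e331a38 is not an ancestor of any other common ancestor — it is the merge base.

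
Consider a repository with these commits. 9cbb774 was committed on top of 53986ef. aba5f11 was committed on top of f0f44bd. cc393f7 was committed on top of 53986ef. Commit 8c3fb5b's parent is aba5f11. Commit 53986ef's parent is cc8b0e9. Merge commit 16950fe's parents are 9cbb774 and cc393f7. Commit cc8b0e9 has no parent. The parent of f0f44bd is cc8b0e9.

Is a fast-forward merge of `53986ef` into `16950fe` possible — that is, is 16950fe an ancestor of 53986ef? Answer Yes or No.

A fast-forward from 16950fe to 53986ef is possible iff 16950fe is an ancestor of 53986ef.
Ancestors of 53986ef: {53986ef, cc8b0e9}.
16950fe is not among them, so fast-forward is not possible.

No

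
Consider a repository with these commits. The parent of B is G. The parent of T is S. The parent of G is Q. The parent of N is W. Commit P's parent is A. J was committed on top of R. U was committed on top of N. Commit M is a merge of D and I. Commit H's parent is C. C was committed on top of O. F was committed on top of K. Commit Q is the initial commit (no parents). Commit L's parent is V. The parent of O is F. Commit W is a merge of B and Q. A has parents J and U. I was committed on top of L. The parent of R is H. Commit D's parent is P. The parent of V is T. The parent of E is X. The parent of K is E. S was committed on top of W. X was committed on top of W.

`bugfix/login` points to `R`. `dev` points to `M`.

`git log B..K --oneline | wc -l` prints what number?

Reachable from K: {B, E, G, K, Q, W, X}.
Reachable from B: {B, G, Q}.
In K's history but not B's: {E, K, W, X} — 4 commits.

4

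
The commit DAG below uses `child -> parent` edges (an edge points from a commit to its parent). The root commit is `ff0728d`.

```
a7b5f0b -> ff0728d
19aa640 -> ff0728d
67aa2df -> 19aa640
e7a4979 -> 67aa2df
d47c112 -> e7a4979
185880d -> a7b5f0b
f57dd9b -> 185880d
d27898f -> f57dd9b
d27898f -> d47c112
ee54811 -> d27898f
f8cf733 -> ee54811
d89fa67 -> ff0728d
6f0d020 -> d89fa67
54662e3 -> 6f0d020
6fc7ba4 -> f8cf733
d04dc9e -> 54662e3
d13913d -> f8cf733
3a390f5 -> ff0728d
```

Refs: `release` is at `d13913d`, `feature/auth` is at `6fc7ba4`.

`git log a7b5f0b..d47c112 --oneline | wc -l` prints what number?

Reachable from d47c112: {19aa640, 67aa2df, d47c112, e7a4979, ff0728d}.
Reachable from a7b5f0b: {a7b5f0b, ff0728d}.
In d47c112's history but not a7b5f0b's: {19aa640, 67aa2df, d47c112, e7a4979} — 4 commits.

4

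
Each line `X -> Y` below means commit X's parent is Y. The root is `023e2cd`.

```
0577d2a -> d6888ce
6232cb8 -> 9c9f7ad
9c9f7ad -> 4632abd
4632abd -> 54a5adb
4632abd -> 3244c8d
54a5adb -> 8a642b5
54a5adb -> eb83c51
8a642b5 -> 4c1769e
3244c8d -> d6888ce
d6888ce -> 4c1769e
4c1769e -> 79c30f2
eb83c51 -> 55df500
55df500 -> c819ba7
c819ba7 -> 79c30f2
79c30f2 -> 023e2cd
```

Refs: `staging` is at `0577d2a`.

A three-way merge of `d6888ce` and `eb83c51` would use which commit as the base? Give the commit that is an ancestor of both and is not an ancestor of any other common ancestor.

Ancestors of d6888ce: {023e2cd, 4c1769e, 79c30f2, d6888ce}.
Ancestors of eb83c51: {023e2cd, 55df500, 79c30f2, c819ba7, eb83c51}.
Common ancestors: {023e2cd, 79c30f2}.
Among these, 79c30f2 is not an ancestor of any other common ancestor — it is the merge base.

79c30f2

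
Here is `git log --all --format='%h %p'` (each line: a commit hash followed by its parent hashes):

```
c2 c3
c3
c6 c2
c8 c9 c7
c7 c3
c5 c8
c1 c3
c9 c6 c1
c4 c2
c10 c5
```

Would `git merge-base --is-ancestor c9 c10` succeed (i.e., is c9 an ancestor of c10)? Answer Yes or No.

Yes

Ancestors of c10 (commits reachable by following parents): {c1, c10, c2, c3, c5, c6, c7, c8, c9}.
c9 is in that set, so it is an ancestor of c10.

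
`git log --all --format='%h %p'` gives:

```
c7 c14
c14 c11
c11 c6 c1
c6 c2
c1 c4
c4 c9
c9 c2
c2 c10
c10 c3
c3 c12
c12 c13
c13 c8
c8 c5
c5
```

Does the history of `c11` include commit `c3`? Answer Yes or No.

Yes

Ancestors of c11 (commits reachable by following parents): {c1, c10, c11, c12, c13, c2, c3, c4, c5, c6, c8, c9}.
c3 is in that set, so it is an ancestor of c11.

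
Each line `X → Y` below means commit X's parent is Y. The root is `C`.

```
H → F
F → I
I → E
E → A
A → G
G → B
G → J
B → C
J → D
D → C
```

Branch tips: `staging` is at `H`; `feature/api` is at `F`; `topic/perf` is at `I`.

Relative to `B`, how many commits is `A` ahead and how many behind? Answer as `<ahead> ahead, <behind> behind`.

4 ahead, 0 behind

Reachable from A: {A, B, C, D, G, J}.
Reachable from B: {B, C}.
Only in A's history (ahead): {A, D, G, J} — 4.
Only in B's history (behind): {} — 0.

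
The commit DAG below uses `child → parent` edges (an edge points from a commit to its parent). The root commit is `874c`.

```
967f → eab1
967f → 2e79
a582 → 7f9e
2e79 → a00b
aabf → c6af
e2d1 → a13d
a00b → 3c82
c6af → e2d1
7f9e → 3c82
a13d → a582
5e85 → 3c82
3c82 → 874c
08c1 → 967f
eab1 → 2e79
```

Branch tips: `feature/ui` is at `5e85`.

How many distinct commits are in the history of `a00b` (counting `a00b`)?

Walking parent pointers from a00b: reachable set = {3c82, 874c, a00b}.
That is 3 commits.

3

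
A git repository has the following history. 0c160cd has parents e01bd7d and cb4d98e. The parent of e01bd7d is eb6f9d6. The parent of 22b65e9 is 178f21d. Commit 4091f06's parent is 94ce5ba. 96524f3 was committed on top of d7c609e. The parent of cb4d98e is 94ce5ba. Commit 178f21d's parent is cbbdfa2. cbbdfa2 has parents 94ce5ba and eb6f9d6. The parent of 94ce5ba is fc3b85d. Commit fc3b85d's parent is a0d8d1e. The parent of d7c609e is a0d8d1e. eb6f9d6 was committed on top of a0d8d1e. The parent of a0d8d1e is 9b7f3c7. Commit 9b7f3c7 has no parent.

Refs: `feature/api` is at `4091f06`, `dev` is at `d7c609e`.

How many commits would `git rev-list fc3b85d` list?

3

Walking parent pointers from fc3b85d: reachable set = {9b7f3c7, a0d8d1e, fc3b85d}.
That is 3 commits.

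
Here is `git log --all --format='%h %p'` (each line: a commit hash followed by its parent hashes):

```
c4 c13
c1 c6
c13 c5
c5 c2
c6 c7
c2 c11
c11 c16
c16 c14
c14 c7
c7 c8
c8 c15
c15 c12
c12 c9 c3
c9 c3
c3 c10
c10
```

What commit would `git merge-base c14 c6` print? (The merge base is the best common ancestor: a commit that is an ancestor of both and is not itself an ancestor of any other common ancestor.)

Ancestors of c14: {c10, c12, c14, c15, c3, c7, c8, c9}.
Ancestors of c6: {c10, c12, c15, c3, c6, c7, c8, c9}.
Common ancestors: {c10, c12, c15, c3, c7, c8, c9}.
Among these, c7 is not an ancestor of any other common ancestor — it is the merge base.

c7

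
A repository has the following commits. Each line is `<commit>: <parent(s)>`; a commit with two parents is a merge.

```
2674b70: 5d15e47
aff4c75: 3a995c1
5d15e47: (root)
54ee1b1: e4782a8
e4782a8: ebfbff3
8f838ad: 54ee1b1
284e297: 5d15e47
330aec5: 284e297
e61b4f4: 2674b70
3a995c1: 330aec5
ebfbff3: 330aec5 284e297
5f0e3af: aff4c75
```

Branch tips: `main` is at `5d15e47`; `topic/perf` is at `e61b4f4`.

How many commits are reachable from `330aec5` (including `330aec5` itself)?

3

Walking parent pointers from 330aec5: reachable set = {284e297, 330aec5, 5d15e47}.
That is 3 commits.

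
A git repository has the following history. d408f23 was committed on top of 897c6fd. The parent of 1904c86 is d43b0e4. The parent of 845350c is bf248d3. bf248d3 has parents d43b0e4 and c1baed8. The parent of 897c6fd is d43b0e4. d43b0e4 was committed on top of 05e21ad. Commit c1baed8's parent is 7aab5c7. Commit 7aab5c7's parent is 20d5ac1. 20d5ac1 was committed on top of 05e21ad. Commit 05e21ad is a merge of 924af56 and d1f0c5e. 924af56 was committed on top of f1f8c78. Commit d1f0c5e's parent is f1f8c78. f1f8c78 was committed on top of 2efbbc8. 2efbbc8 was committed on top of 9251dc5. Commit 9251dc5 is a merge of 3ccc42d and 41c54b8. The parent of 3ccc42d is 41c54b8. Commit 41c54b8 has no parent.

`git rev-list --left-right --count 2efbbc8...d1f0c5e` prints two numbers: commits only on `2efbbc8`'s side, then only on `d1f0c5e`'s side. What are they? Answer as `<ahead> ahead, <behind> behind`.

0 ahead, 2 behind

Reachable from 2efbbc8: {2efbbc8, 3ccc42d, 41c54b8, 9251dc5}.
Reachable from d1f0c5e: {2efbbc8, 3ccc42d, 41c54b8, 9251dc5, d1f0c5e, f1f8c78}.
Only in 2efbbc8's history (ahead): {} — 0.
Only in d1f0c5e's history (behind): {d1f0c5e, f1f8c78} — 2.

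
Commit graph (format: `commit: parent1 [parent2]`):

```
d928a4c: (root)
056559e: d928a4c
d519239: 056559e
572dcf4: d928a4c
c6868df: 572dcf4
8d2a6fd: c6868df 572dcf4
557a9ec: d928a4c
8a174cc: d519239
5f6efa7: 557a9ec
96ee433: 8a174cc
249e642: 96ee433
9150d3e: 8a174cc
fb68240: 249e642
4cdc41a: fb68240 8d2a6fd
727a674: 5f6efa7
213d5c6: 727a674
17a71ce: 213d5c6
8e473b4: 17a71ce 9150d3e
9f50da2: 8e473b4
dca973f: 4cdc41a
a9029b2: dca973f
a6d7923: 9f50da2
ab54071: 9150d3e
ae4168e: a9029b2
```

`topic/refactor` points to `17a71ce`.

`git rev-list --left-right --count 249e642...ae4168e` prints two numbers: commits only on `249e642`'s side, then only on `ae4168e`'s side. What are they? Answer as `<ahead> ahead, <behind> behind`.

0 ahead, 8 behind

Reachable from 249e642: {056559e, 249e642, 8a174cc, 96ee433, d519239, d928a4c}.
Reachable from ae4168e: {056559e, 249e642, 4cdc41a, 572dcf4, 8a174cc, 8d2a6fd, 96ee433, a9029b2, ae4168e, c6868df, d519239, d928a4c, dca973f, fb68240}.
Only in 249e642's history (ahead): {} — 0.
Only in ae4168e's history (behind): {4cdc41a, 572dcf4, 8d2a6fd, a9029b2, ae4168e, c6868df, dca973f, fb68240} — 8.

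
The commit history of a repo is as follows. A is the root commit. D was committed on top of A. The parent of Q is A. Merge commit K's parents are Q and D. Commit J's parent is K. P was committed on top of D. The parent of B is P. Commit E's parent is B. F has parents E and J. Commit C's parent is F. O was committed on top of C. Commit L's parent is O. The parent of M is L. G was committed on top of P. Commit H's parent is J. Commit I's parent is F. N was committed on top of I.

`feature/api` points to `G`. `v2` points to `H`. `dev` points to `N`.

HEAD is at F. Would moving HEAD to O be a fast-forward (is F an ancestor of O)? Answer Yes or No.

A fast-forward from F to O is possible iff F is an ancestor of O.
Ancestors of O: {A, B, C, D, E, F, J, K, O, P, Q}.
F is among them, so fast-forward is possible.

Yes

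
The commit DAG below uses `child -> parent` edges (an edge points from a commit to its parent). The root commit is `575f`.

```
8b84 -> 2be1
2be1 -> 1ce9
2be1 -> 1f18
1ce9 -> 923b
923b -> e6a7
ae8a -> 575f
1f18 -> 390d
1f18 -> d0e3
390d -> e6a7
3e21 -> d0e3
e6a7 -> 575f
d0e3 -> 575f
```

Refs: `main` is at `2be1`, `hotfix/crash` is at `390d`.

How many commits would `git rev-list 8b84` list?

Walking parent pointers from 8b84: reachable set = {1ce9, 1f18, 2be1, 390d, 575f, 8b84, 923b, d0e3, e6a7}.
That is 9 commits.

9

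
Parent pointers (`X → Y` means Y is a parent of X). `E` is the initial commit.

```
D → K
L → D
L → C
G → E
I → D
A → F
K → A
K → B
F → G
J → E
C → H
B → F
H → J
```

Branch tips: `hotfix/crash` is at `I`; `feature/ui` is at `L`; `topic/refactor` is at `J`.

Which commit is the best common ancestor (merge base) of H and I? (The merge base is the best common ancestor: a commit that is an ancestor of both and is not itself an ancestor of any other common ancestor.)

Ancestors of H: {E, H, J}.
Ancestors of I: {A, B, D, E, F, G, I, K}.
Common ancestors: {E}.
The only common ancestor is E, so it is the merge base.

E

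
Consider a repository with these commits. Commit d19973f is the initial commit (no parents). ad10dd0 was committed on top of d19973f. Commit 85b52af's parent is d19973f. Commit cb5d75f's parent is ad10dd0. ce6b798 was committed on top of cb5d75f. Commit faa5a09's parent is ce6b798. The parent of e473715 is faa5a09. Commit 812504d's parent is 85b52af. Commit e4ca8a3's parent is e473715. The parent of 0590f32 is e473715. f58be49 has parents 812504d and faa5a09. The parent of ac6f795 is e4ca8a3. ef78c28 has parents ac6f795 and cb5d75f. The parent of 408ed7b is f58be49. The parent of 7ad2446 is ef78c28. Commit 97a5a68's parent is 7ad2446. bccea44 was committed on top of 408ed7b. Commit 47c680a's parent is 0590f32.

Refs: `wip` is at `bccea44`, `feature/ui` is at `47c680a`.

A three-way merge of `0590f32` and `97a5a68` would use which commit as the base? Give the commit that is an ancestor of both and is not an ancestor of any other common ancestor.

e473715

Ancestors of 0590f32: {0590f32, ad10dd0, cb5d75f, ce6b798, d19973f, e473715, faa5a09}.
Ancestors of 97a5a68: {7ad2446, 97a5a68, ac6f795, ad10dd0, cb5d75f, ce6b798, d19973f, e473715, e4ca8a3, ef78c28, faa5a09}.
Common ancestors: {ad10dd0, cb5d75f, ce6b798, d19973f, e473715, faa5a09}.
Among these, e473715 is not an ancestor of any other common ancestor — it is the merge base.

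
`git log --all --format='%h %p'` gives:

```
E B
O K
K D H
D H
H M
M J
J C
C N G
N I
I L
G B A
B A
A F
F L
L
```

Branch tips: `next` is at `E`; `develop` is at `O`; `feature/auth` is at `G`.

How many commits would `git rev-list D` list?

12

Walking parent pointers from D: reachable set = {A, B, C, D, F, G, H, I, J, L, M, N}.
That is 12 commits.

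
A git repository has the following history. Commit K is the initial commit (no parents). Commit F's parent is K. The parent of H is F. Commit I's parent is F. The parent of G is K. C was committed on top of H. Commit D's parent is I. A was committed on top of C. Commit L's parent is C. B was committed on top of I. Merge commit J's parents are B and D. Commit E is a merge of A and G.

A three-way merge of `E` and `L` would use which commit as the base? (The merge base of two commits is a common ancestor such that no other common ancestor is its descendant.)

Ancestors of E: {A, C, E, F, G, H, K}.
Ancestors of L: {C, F, H, K, L}.
Common ancestors: {C, F, H, K}.
Among these, C is not an ancestor of any other common ancestor — it is the merge base.

C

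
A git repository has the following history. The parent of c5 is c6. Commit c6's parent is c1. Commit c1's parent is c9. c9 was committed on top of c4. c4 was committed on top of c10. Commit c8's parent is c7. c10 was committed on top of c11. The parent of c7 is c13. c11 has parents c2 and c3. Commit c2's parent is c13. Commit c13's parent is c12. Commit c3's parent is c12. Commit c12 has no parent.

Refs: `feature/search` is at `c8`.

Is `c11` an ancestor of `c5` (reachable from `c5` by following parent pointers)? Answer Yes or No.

Yes

Ancestors of c5 (commits reachable by following parents): {c1, c10, c11, c12, c13, c2, c3, c4, c5, c6, c9}.
c11 is in that set, so it is an ancestor of c5.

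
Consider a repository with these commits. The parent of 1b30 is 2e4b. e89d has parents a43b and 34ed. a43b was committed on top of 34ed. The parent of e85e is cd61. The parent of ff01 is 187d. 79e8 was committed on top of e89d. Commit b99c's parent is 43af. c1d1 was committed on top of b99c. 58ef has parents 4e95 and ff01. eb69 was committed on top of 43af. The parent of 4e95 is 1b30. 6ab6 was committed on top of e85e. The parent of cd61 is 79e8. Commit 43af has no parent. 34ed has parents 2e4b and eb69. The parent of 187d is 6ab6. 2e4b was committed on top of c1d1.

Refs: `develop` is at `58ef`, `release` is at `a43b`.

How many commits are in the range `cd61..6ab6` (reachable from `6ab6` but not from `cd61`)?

2

Reachable from 6ab6: {2e4b, 34ed, 43af, 6ab6, 79e8, a43b, b99c, c1d1, cd61, e85e, e89d, eb69}.
Reachable from cd61: {2e4b, 34ed, 43af, 79e8, a43b, b99c, c1d1, cd61, e89d, eb69}.
In 6ab6's history but not cd61's: {6ab6, e85e} — 2 commits.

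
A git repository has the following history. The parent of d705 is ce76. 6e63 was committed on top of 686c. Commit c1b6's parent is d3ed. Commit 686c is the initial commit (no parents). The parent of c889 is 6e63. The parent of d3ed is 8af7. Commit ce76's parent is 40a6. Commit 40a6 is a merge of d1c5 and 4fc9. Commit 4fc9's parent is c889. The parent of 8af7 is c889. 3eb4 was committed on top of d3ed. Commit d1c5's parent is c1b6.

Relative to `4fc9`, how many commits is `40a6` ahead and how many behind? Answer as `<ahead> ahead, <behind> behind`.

5 ahead, 0 behind

Reachable from 40a6: {40a6, 4fc9, 686c, 6e63, 8af7, c1b6, c889, d1c5, d3ed}.
Reachable from 4fc9: {4fc9, 686c, 6e63, c889}.
Only in 40a6's history (ahead): {40a6, 8af7, c1b6, d1c5, d3ed} — 5.
Only in 4fc9's history (behind): {} — 0.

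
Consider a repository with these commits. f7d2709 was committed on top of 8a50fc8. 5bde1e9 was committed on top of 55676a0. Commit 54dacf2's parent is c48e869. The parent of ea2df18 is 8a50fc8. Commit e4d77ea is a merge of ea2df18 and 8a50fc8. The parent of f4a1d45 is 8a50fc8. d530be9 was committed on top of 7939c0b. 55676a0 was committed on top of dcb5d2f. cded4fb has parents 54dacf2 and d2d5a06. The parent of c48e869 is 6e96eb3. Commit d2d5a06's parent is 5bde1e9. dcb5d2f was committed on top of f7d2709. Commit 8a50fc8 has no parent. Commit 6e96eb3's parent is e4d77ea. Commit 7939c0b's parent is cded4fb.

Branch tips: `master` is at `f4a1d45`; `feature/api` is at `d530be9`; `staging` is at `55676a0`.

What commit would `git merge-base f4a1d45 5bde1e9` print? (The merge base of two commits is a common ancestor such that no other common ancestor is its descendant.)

8a50fc8

Ancestors of f4a1d45: {8a50fc8, f4a1d45}.
Ancestors of 5bde1e9: {55676a0, 5bde1e9, 8a50fc8, dcb5d2f, f7d2709}.
Common ancestors: {8a50fc8}.
The only common ancestor is 8a50fc8, so it is the merge base.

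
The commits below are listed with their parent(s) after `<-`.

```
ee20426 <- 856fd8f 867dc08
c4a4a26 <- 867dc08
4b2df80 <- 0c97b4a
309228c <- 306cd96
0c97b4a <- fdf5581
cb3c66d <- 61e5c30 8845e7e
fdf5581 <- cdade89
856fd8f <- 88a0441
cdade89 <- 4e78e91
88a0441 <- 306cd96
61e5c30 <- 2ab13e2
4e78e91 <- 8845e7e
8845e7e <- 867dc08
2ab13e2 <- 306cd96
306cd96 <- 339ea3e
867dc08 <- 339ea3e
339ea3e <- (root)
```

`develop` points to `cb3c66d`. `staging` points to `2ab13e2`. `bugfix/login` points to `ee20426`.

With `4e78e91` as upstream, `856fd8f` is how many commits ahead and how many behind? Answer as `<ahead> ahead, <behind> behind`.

3 ahead, 3 behind

Reachable from 856fd8f: {306cd96, 339ea3e, 856fd8f, 88a0441}.
Reachable from 4e78e91: {339ea3e, 4e78e91, 867dc08, 8845e7e}.
Only in 856fd8f's history (ahead): {306cd96, 856fd8f, 88a0441} — 3.
Only in 4e78e91's history (behind): {4e78e91, 867dc08, 8845e7e} — 3.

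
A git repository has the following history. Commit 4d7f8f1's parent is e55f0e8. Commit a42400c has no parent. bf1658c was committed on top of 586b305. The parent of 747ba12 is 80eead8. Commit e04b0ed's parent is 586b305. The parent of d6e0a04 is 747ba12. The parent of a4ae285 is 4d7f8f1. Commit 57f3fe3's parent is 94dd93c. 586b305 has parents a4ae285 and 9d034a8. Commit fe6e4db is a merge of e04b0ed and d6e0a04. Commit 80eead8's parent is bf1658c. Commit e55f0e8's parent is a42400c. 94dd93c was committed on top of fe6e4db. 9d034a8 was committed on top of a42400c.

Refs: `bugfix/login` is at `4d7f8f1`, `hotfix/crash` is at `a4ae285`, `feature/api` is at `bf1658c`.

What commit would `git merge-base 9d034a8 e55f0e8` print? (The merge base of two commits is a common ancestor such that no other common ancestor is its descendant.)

a42400c

Ancestors of 9d034a8: {9d034a8, a42400c}.
Ancestors of e55f0e8: {a42400c, e55f0e8}.
Common ancestors: {a42400c}.
The only common ancestor is a42400c, so it is the merge base.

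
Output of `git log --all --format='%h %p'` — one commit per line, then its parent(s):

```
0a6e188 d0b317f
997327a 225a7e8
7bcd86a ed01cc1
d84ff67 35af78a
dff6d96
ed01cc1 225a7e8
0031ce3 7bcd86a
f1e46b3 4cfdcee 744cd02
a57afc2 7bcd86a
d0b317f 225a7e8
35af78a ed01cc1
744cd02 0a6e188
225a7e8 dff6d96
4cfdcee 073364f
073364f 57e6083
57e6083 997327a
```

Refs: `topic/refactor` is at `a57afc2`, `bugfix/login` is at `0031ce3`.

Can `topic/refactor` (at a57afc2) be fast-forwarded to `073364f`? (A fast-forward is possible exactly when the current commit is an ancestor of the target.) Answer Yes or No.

A fast-forward from a57afc2 to 073364f is possible iff a57afc2 is an ancestor of 073364f.
Ancestors of 073364f: {073364f, 225a7e8, 57e6083, 997327a, dff6d96}.
a57afc2 is not among them, so fast-forward is not possible.

No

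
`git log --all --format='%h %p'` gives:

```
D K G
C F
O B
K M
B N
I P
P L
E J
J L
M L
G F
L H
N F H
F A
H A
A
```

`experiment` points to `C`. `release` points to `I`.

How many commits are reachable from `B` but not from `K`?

Reachable from B: {A, B, F, H, N}.
Reachable from K: {A, H, K, L, M}.
In B's history but not K's: {B, F, N} — 3 commits.

3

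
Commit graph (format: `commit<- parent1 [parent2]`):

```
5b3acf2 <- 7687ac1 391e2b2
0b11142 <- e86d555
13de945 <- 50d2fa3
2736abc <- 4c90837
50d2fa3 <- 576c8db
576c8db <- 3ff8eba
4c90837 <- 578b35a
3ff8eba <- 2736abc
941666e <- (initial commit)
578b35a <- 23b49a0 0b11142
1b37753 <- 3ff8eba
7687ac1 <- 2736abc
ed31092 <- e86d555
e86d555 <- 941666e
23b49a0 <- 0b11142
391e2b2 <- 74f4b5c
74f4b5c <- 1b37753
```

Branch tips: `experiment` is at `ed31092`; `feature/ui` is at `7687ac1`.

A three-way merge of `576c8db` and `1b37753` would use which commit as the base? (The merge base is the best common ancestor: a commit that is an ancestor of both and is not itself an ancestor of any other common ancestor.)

Ancestors of 576c8db: {0b11142, 23b49a0, 2736abc, 3ff8eba, 4c90837, 576c8db, 578b35a, 941666e, e86d555}.
Ancestors of 1b37753: {0b11142, 1b37753, 23b49a0, 2736abc, 3ff8eba, 4c90837, 578b35a, 941666e, e86d555}.
Common ancestors: {0b11142, 23b49a0, 2736abc, 3ff8eba, 4c90837, 578b35a, 941666e, e86d555}.
Among these, 3ff8eba is not an ancestor of any other common ancestor — it is the merge base.

3ff8eba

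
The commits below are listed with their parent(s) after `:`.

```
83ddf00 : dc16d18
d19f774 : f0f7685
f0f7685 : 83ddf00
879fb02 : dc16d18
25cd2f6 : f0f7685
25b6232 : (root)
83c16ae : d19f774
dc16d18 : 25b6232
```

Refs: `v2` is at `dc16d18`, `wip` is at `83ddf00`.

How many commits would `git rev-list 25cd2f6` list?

5

Walking parent pointers from 25cd2f6: reachable set = {25b6232, 25cd2f6, 83ddf00, dc16d18, f0f7685}.
That is 5 commits.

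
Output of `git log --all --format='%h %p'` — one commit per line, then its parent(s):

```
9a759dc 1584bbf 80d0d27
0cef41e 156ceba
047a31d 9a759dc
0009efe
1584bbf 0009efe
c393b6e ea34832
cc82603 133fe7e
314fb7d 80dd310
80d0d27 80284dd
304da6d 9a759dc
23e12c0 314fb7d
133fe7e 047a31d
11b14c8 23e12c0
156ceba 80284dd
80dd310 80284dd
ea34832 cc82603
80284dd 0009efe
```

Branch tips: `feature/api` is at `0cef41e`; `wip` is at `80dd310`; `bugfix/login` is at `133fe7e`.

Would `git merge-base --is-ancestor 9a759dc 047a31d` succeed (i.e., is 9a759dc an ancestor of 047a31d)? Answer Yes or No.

Ancestors of 047a31d (commits reachable by following parents): {0009efe, 047a31d, 1584bbf, 80284dd, 80d0d27, 9a759dc}.
9a759dc is in that set, so it is an ancestor of 047a31d.

Yes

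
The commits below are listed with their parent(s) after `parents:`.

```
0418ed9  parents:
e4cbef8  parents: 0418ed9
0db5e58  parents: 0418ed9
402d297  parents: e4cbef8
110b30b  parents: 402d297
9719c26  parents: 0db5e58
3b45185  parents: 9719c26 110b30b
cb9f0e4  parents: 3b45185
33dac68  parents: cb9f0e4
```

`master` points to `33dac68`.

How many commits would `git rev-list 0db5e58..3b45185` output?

5

Reachable from 3b45185: {0418ed9, 0db5e58, 110b30b, 3b45185, 402d297, 9719c26, e4cbef8}.
Reachable from 0db5e58: {0418ed9, 0db5e58}.
In 3b45185's history but not 0db5e58's: {110b30b, 3b45185, 402d297, 9719c26, e4cbef8} — 5 commits.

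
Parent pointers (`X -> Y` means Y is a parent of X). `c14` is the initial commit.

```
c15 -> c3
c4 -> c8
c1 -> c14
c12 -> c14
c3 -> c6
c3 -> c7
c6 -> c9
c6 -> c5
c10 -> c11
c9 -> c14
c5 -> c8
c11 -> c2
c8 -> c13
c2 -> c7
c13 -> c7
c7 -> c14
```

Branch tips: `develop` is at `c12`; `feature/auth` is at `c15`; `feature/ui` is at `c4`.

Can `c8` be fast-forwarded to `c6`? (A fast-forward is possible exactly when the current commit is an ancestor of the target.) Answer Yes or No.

A fast-forward from c8 to c6 is possible iff c8 is an ancestor of c6.
Ancestors of c6: {c13, c14, c5, c6, c7, c8, c9}.
c8 is among them, so fast-forward is possible.

Yes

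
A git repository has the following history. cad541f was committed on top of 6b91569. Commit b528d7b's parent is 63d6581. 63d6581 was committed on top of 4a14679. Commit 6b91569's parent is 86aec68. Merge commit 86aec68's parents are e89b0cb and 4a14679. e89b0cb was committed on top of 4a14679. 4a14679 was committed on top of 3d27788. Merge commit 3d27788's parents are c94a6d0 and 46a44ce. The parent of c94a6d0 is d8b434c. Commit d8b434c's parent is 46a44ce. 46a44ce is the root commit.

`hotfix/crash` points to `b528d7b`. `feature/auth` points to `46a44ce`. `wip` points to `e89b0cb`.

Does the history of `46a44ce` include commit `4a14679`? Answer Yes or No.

Ancestors of 46a44ce: {46a44ce}.
4a14679 is not in that set, so it is not an ancestor of 46a44ce.

No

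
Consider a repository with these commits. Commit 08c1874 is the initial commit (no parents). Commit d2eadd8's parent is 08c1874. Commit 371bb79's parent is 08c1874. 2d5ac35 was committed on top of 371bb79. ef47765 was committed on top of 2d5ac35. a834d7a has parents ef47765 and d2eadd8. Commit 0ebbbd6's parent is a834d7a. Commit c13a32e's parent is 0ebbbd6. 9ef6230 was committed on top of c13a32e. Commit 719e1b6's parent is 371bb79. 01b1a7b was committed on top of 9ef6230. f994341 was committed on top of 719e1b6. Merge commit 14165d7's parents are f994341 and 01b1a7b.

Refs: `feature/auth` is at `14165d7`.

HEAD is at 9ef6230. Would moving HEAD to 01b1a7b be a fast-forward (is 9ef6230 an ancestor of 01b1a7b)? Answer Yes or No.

Yes

A fast-forward from 9ef6230 to 01b1a7b is possible iff 9ef6230 is an ancestor of 01b1a7b.
Ancestors of 01b1a7b: {01b1a7b, 08c1874, 0ebbbd6, 2d5ac35, 371bb79, 9ef6230, a834d7a, c13a32e, d2eadd8, ef47765}.
9ef6230 is among them, so fast-forward is possible.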